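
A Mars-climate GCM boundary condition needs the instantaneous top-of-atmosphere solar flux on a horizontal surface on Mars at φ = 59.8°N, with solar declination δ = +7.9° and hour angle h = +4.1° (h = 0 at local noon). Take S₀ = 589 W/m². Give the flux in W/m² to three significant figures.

363 W/m²

cos θ_z = sin φ sin δ + cos φ cos δ cos h = 0.118790 + 0.496971 = 0.615761.
Flux = S₀ · cos θ_z = 589 × 0.615761 = 362.7 W/m².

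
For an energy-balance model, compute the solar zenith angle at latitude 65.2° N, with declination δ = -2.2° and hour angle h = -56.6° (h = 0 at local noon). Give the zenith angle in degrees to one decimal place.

cos θ_z = sin φ sin δ + cos φ cos δ cos h = -0.034848 + 0.230730 = 0.195882.
θ_z = arccos(0.195882) = 78.7°.

θ_z = 78.7°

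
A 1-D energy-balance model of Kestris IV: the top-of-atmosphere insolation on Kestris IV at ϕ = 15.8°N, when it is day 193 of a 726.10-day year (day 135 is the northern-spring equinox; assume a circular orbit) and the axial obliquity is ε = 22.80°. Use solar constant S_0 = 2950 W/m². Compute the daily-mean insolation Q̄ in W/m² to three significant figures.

Solar longitude: L_s = 360° × (193 − 135)/726.10 = 28.756°.
sin δ = sin 22.80° × sin 28.756° = 0.18643, so δ = +10.744°.
cos h₀ = −tan(+15.8°) tan(+10.744°) = -0.0537, h₀ = 1.6245 rad.
Bracket: h₀ sin ϕ sin δ + cos ϕ cos δ sin h₀ = 1.6245×0.27228×0.18643 + 0.96222×0.98247×0.99856 = 0.082462 + 0.943991 = 1.026453.
Q̄ = (S_0/π) × [bracket] = (2950/π) × 1.026453 = 963.9 W/m².

Q̄ ≈ 964 W/m²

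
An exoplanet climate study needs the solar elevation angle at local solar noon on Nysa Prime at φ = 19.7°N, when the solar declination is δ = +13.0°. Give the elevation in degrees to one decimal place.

At local noon the hour angle is zero, so the zenith angle equals |φ − δ| = |+19.7° − (+13.000°)| = 6.700°.
Elevation = 90° − 6.700° = 83.3°.

83.3°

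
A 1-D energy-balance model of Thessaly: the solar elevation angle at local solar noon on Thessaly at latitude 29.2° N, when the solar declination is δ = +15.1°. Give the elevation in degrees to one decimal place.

75.9°

At local noon the hour angle is zero, so the zenith angle equals |φ − δ| = |+29.2° − (+15.100°)| = 14.100°.
Elevation = 90° − 14.100° = 75.9°.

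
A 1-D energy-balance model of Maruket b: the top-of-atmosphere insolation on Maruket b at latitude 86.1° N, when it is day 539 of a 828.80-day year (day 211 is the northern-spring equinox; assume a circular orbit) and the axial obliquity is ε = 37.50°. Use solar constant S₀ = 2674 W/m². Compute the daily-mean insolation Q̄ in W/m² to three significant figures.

Solar longitude: λ_s = 360° × (539 − 211)/828.80 = 142.471°.
sin δ = sin 37.50° × sin 142.471° = 0.37083, so δ = +21.767°.
cos H₀ = −tan(+86.1°) tan(+21.767°) = -5.8572 ≤ −1 ⇒ polar day, H₀ = π.
Bracket: H₀ sin φ sin δ + cos φ cos δ sin H₀ = 3.1416×0.99768×0.37083 + 0.06802×0.92870×0.00000 = 1.162297 + 0.000000 = 1.162297.
Q̄ = (S₀/π) × [bracket] = (2674/π) × 1.162297 = 989.3 W/m².

Q̄ ≈ 989 W/m²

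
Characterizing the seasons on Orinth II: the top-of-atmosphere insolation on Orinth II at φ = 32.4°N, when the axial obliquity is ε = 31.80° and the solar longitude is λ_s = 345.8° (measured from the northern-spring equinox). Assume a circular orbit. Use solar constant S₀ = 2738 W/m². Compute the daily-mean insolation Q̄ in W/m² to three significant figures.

Q̄ ≈ 637 W/m²

Solar declination: sin δ = sin ε · sin λ_s = sin 31.80° × sin 345.8° = -0.12927, so δ = -7.427°.
cos H₀ = −tan(+32.4°) tan(-7.427°) = 0.0827, H₀ = 1.4880 rad.
Bracket: H₀ sin φ sin δ + cos φ cos δ sin H₀ = 1.4880×0.53583×-0.12927 + 0.84433×0.99161×0.99657 = -0.103069 + 0.834374 = 0.731305.
Q̄ = (S₀/π) × [bracket] = (2738/π) × 0.731305 = 637.4 W/m².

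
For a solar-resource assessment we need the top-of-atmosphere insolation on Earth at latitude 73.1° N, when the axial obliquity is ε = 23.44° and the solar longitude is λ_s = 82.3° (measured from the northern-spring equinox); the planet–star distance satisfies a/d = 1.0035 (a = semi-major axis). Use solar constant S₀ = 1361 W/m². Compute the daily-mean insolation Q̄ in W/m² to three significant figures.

Solar declination: sin δ = sin ε · sin λ_s = sin 23.44° × sin 82.3° = 0.39420, so δ = +23.216°.
cos H₀ = −tan(+73.1°) tan(+23.216°) = -1.4118 ≤ −1 ⇒ polar day, H₀ = π.
Bracket: H₀ sin φ sin δ + cos φ cos δ sin H₀ = 3.1416×0.95681×0.39420 + 0.29070×0.91902×0.00000 = 1.184931 + 0.000000 = 1.184931.
Inverse-square distance factor (a/d)² = 1.0035² = 1.007012.
Q̄ = (S₀/π) × 1.007012 × [bracket] = (1361/π) × 1.007012 × 1.184931 = 516.9 W/m².

Q̄ ≈ 517 W/m²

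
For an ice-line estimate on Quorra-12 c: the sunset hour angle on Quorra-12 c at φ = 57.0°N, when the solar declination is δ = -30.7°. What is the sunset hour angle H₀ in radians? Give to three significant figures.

cos H₀ = −tan φ · tan δ = −tan(+57.0°) × tan(-30.700°) = 0.9143, so H₀ = 0.4170 rad = 23.89°.

H₀ = 0.417 rad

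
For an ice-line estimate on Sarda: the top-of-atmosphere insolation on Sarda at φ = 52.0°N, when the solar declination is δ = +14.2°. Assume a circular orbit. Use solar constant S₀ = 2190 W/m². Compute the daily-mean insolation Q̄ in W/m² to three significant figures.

Q̄ ≈ 650 W/m²

cos H₀ = −tan(+52.0°) tan(+14.200°) = -0.3239, H₀ = 1.9006 rad.
Bracket: H₀ sin φ sin δ + cos φ cos δ sin H₀ = 1.9006×0.78801×0.24531 + 0.61566×0.96945×0.94610 = 0.367399 + 0.564681 = 0.932080.
Q̄ = (S₀/π) × [bracket] = (2190/π) × 0.932080 = 649.8 W/m².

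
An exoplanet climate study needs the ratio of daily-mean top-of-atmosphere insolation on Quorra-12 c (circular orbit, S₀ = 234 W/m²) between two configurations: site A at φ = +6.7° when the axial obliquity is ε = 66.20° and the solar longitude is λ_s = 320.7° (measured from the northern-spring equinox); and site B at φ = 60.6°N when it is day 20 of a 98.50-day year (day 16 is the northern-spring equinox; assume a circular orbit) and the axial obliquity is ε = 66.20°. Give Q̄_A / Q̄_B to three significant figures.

Q̄_A / Q̄_B ≈ 0.844

— Configuration A (φ=+6.7°):
Solar declination: sin δ = sin ε · sin λ_s = sin 66.20° × sin 320.7° = -0.57952, so δ = -35.417°.
cos H₀ = −tan(+6.7°) tan(-35.417°) = 0.0835, H₀ = 1.4872 rad.
Bracket: H₀ sin φ sin δ + cos φ cos δ sin H₀ = 1.4872×0.11667×-0.57952 + 0.99317×0.81496×0.99650 = -0.100553 + 0.806561 = 0.706008.
Q̄ = (S₀/π) × [bracket] = (234/π) × 0.706008 = 52.587 W/m².
— Configuration B (φ=+60.6°):
Solar longitude: λ_s = 360° × (20 − 16)/98.50 = 14.619°.
sin δ = sin 66.20° × sin 14.619° = 0.23093, so δ = +13.352°.
cos H₀ = −tan(+60.6°) tan(+13.352°) = -0.4212, H₀ = 2.0056 rad.
Bracket: H₀ sin φ sin δ + cos φ cos δ sin H₀ = 2.0056×0.87121×0.23093 + 0.49090×0.97297×0.90696 = 0.403504 + 0.433192 = 0.836696.
Q̄ = (S₀/π) × [bracket] = (234/π) × 0.836696 = 62.321 W/m².
Ratio Q̄_A / Q̄_B = 52.587 / 62.321 = 0.8438.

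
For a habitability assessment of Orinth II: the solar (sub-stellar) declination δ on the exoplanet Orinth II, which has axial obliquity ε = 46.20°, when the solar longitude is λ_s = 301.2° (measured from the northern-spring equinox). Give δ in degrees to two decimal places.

δ = -38.12°

sin δ = sin ε · sin λ_s = sin 46.20° × sin 301.2° = -0.617368.
δ = arcsin(-0.617368) = -38.12°.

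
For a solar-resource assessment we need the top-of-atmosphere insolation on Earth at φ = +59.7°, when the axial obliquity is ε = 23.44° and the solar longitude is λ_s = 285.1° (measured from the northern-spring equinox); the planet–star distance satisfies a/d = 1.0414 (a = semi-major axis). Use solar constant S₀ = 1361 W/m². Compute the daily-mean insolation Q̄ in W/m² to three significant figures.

Q̄ ≈ 32.4 W/m²

Solar declination: sin δ = sin ε · sin λ_s = sin 23.44° × sin 285.1° = -0.38405, so δ = -22.585°.
cos H₀ = −tan(+59.7°) tan(-22.585°) = 0.7118, H₀ = 0.7787 rad.
Bracket: H₀ sin φ sin δ + cos φ cos δ sin H₀ = 0.7787×0.86340×-0.38405 + 0.50453×0.92331×0.70236 = -0.258208 + 0.327186 = 0.068978.
Inverse-square distance factor (a/d)² = 1.0414² = 1.084514.
Q̄ = (S₀/π) × 1.084514 × [bracket] = (1361/π) × 1.084514 × 0.068978 = 32.41 W/m².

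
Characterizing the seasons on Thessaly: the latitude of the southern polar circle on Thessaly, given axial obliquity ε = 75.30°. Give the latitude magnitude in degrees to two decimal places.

14.70°

The polar circle is the lowest latitude that experiences at least one full rotation of continuous darkness at the northern-summer solstice; it lies at |φ| = 90° − ε = 90° − 75.30° = 14.70°.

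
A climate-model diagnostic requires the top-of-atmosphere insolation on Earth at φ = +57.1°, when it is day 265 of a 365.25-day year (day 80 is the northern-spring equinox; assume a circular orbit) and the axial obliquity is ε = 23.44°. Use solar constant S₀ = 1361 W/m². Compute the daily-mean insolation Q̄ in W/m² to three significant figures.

Solar longitude: λ_s = 360° × (265 − 80)/365.25 = 182.341°.
sin δ = sin 23.44° × sin 182.341° = -0.01625, so δ = -0.931°.
cos H₀ = −tan(+57.1°) tan(-0.931°) = 0.0251, H₀ = 1.5457 rad.
Bracket: H₀ sin φ sin δ + cos φ cos δ sin H₀ = 1.5457×0.83962×-0.01625 + 0.54317×0.99987×0.99968 = -0.021089 + 0.542926 = 0.521837.
Q̄ = (S₀/π) × [bracket] = (1361/π) × 0.521837 = 226.1 W/m².

Q̄ ≈ 226 W/m²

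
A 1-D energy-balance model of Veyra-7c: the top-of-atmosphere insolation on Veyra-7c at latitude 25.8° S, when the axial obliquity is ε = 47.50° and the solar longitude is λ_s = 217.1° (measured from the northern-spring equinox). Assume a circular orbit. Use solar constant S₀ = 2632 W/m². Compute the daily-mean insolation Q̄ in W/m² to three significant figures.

Q̄ ≈ 950 W/m²

Solar declination: sin δ = sin ε · sin λ_s = sin 47.50° × sin 217.1° = -0.44473, so δ = -26.406°.
cos H₀ = −tan(-25.8°) tan(-26.406°) = -0.2400, H₀ = 1.8132 rad.
Bracket: H₀ sin φ sin δ + cos φ cos δ sin H₀ = 1.8132×-0.43523×-0.44473 + 0.90032×0.89566×0.97076 = 0.350963 + 0.782802 = 1.133765.
Q̄ = (S₀/π) × [bracket] = (2632/π) × 1.133765 = 949.9 W/m².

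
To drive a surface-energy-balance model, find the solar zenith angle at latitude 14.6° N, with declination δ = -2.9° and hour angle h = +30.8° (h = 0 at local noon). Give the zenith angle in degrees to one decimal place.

θ_z = 35.2°

cos θ_z = sin ϕ sin δ + cos ϕ cos δ cos h = -0.012753 + 0.830159 = 0.817406.
θ_z = arccos(0.817406) = 35.2°.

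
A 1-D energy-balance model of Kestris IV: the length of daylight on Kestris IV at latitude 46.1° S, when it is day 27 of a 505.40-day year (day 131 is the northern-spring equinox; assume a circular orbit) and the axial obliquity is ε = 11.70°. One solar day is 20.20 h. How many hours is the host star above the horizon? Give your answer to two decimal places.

Solar longitude: λ_s = 360° × (27 − 131)/505.40 = -74.080°, i.e. -74.080° + 360° = 285.920°.
sin δ = sin 11.70° × sin 285.920° = -0.19501, so δ = -11.245°.
cos H₀ = −tan φ · tan δ = −tan(-46.1°) × tan(-11.245°) = -0.2066, so H₀ = 1.7789 rad = 101.92°.
Daylight = 2H₀/(2π) × 20.20 h = (1.7789/π) × 20.20 = 11.44 h.

11.44 h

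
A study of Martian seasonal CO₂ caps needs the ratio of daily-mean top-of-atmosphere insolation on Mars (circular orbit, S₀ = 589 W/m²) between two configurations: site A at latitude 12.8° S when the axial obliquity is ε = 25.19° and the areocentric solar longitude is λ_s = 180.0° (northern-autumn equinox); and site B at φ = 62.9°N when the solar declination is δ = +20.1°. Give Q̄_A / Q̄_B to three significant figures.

— Configuration A (φ=-12.8°):
sin δ = sin 25.19° × sin 180.0° = 0.00000, so δ = +0.000°.
cos H₀ = −tan(-12.8°) tan(+0.000°) = 0.0000, H₀ = 1.5708 rad.
Bracket: H₀ sin φ sin δ + cos φ cos δ sin H₀ = 1.5708×-0.22155×0.00000 + 0.97515×1.00000×1.00000 = -0.000000 + 0.975150 = 0.975150.
Q̄ = (S₀/π) × [bracket] = (589/π) × 0.975150 = 182.83 W/m².
— Configuration B (φ=+62.9°):
cos H₀ = −tan(+62.9°) tan(+20.100°) = -0.7151, H₀ = 2.3676 rad.
Bracket: H₀ sin φ sin δ + cos φ cos δ sin H₀ = 2.3676×0.89021×0.34366 + 0.45554×0.93909×0.69900 = 0.724319 + 0.299027 = 1.023346.
Q̄ = (S₀/π) × [bracket] = (589/π) × 1.023346 = 191.86 W/m².
Ratio Q̄_A / Q̄_B = 182.83 / 191.86 = 0.9529.

Q̄_A / Q̄_B ≈ 0.953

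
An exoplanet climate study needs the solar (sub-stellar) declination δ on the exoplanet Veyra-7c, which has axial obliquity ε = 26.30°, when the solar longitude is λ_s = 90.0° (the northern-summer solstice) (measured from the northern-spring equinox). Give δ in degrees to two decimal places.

δ = +26.30°

sin δ = sin ε · sin λ_s = sin 26.30° × sin 90.0° = 0.443071.
δ = arcsin(0.443071) = +26.30°.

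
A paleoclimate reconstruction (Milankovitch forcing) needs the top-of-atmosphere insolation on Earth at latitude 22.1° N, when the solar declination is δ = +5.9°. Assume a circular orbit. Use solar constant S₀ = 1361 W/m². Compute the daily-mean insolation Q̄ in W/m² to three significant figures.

cos H₀ = −tan(+22.1°) tan(+5.900°) = -0.0420, H₀ = 1.6128 rad.
Bracket: H₀ sin φ sin δ + cos φ cos δ sin H₀ = 1.6128×0.37622×0.10279 + 0.92653×0.99470×0.99912 = 0.062370 + 0.920808 = 0.983178.
Q̄ = (S₀/π) × [bracket] = (1361/π) × 0.983178 = 425.9 W/m².

Q̄ ≈ 426 W/m²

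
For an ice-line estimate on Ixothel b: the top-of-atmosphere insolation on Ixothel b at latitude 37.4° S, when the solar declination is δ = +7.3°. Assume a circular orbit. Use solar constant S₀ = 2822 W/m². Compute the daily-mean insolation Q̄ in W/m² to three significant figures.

cos H₀ = −tan(-37.4°) tan(+7.300°) = 0.0979, H₀ = 1.4727 rad.
Bracket: H₀ sin φ sin δ + cos φ cos δ sin H₀ = 1.4727×-0.60738×0.12706 + 0.79441×0.99189×0.99519 = -0.113654 + 0.784177 = 0.670523.
Q̄ = (S₀/π) × [bracket] = (2822/π) × 0.670523 = 602.3 W/m².

Q̄ ≈ 602 W/m²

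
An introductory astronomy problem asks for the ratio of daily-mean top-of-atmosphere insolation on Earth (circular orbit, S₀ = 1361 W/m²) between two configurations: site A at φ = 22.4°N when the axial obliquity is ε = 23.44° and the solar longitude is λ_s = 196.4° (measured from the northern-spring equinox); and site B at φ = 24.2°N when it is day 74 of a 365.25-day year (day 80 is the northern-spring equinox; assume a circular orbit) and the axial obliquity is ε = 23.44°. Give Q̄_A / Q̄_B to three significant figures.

— Configuration A (φ=+22.4°):
Solar declination: sin δ = sin ε · sin λ_s = sin 23.44° × sin 196.4° = -0.11231, so δ = -6.449°.
cos H₀ = −tan(+22.4°) tan(-6.449°) = 0.0466, H₀ = 1.5242 rad.
Bracket: H₀ sin φ sin δ + cos φ cos δ sin H₀ = 1.5242×0.38107×-0.11231 + 0.92455×0.99367×0.99891 = -0.065233 + 0.917696 = 0.852463.
Q̄ = (S₀/π) × [bracket] = (1361/π) × 0.852463 = 369.30 W/m².
— Configuration B (φ=+24.2°):
Solar longitude: λ_s = 360° × (74 − 80)/365.25 = -5.914°, i.e. -5.914° + 360° = 354.086°.
sin δ = sin 23.44° × sin 354.086° = -0.04098, so δ = -2.349°.
cos H₀ = −tan(+24.2°) tan(-2.349°) = 0.0184, H₀ = 1.5524 rad.
Bracket: H₀ sin φ sin δ + cos φ cos δ sin H₀ = 1.5524×0.40992×-0.04098 + 0.91212×0.99916×0.99983 = -0.026078 + 0.911199 = 0.885121.
Q̄ = (S₀/π) × [bracket] = (1361/π) × 0.885121 = 383.45 W/m².
Ratio Q̄_A / Q̄_B = 369.30 / 383.45 = 0.9631.

Q̄_A / Q̄_B ≈ 0.963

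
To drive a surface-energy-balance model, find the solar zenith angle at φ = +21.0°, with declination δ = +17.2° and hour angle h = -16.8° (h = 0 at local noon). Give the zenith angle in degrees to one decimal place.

cos θ_z = sin φ sin δ + cos φ cos δ cos h = 0.105972 + 0.853765 = 0.959737.
θ_z = arccos(0.959737) = 16.3°.

θ_z = 16.3°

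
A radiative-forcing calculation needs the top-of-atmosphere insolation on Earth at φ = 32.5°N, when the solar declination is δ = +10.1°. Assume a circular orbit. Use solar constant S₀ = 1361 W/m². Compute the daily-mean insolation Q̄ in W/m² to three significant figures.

cos H₀ = −tan(+32.5°) tan(+10.100°) = -0.1135, H₀ = 1.6845 rad.
Bracket: H₀ sin φ sin δ + cos φ cos δ sin H₀ = 1.6845×0.53730×0.17537 + 0.84339×0.98450×0.99354 = 0.158724 + 0.824954 = 0.983678.
Q̄ = (S₀/π) × [bracket] = (1361/π) × 0.983678 = 426.1 W/m².

Q̄ ≈ 426 W/m²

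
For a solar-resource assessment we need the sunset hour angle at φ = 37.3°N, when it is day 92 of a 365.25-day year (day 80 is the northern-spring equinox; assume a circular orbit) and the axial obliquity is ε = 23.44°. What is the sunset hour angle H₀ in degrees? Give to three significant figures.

H₀ = 93.6°

Solar longitude: λ_s = 360° × (92 − 80)/365.25 = 11.828°.
sin δ = sin 23.44° × sin 11.828° = 0.08153, so δ = +4.677°.
cos H₀ = −tan φ · tan δ = −tan(+37.3°) × tan(+4.677°) = -0.0623, so H₀ = 1.6332 rad = 93.57°.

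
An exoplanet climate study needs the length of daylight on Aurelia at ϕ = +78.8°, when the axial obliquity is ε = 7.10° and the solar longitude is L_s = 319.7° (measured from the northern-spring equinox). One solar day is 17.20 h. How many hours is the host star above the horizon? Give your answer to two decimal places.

6.32 h

Solar declination: sin δ = sin ε · sin L_s = sin 7.10° × sin 319.7° = -0.07994, so δ = -4.585°.
cos h₀ = −tan ϕ · tan δ = −tan(+78.8°) × tan(-4.585°) = 0.4050, so h₀ = 1.1538 rad = 66.11°.
Daylight = 2h₀/(2π) × 17.20 h = (1.1538/π) × 17.20 = 6.32 h.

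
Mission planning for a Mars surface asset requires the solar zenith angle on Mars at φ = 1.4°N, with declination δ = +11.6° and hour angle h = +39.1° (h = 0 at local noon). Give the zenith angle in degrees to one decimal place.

θ_z = 40.1°

cos θ_z = sin φ sin δ + cos φ cos δ cos h = 0.004913 + 0.759969 = 0.764882.
θ_z = arccos(0.764882) = 40.1°.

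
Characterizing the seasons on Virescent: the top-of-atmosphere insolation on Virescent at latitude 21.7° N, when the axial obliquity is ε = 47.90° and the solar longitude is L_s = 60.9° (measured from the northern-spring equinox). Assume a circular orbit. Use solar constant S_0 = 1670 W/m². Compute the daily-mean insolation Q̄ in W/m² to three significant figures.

Solar declination: sin δ = sin ε · sin L_s = sin 47.90° × sin 60.9° = 0.64832, so δ = +40.415°.
cos h₀ = −tan(+21.7°) tan(+40.415°) = -0.3389, h₀ = 1.9165 rad.
Bracket: h₀ sin ϕ sin δ + cos ϕ cos δ sin h₀ = 1.9165×0.36975×0.64832 + 0.92913×0.76137×0.94084 = 0.459416 + 0.665561 = 1.124977.
Q̄ = (S_0/π) × [bracket] = (1670/π) × 1.124977 = 598.0 W/m².

Q̄ ≈ 598 W/m²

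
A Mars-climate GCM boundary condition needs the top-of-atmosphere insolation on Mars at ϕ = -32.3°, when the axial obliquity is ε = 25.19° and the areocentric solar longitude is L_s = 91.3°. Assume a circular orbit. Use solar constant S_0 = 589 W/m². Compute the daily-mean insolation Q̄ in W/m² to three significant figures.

sin δ = sin 25.19° × sin 91.3° = 0.42551, so δ = +25.183°.
cos h₀ = −tan(-32.3°) tan(+25.183°) = 0.2973, h₀ = 1.2690 rad.
Bracket: h₀ sin ϕ sin δ + cos ϕ cos δ sin h₀ = 1.2690×-0.53435×0.42551 + 0.84526×0.90495×0.95480 = -0.288534 + 0.730344 = 0.441810.
Q̄ = (S_0/π) × [bracket] = (589/π) × 0.441810 = 82.83 W/m².

Q̄ ≈ 82.8 W/m²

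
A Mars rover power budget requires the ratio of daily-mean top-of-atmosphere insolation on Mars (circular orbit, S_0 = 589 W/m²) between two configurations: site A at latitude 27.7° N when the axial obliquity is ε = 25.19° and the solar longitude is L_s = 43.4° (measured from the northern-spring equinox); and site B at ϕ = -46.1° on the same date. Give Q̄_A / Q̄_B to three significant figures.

— Configuration A (ϕ=+27.7°):
Solar declination: sin δ = sin ε · sin L_s = sin 25.19° × sin 43.4° = 0.29244, so δ = +17.004°.
cos h₀ = −tan(+27.7°) tan(+17.004°) = -0.1606, h₀ = 1.7320 rad.
Bracket: h₀ sin ϕ sin δ + cos ϕ cos δ sin h₀ = 1.7320×0.46484×0.29244 + 0.88539×0.95628×0.98703 = 0.235444 + 0.835699 = 1.071143.
Q̄ = (S_0/π) × [bracket] = (589/π) × 1.071143 = 200.82 W/m².
— Configuration B (ϕ=-46.1°):
cos h₀ = −tan(-46.1°) tan(+17.004°) = 0.3178, h₀ = 1.2474 rad.
Bracket: h₀ sin ϕ sin δ + cos ϕ cos δ sin h₀ = 1.2474×-0.72055×0.29244 + 0.69340×0.95628×0.94816 = -0.262849 + 0.628710 = 0.365861.
Q̄ = (S_0/π) × [bracket] = (589/π) × 0.365861 = 68.593 W/m².
Ratio Q̄_A / Q̄_B = 200.82 / 68.593 = 2.928.

Q̄_A / Q̄_B ≈ 2.93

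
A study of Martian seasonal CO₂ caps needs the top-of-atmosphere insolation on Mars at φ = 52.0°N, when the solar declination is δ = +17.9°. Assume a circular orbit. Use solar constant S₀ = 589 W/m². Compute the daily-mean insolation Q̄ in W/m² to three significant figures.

Q̄ ≈ 191 W/m²

cos H₀ = −tan(+52.0°) tan(+17.900°) = -0.4134, H₀ = 1.9970 rad.
Bracket: H₀ sin φ sin δ + cos φ cos δ sin H₀ = 1.9970×0.78801×0.30736 + 0.61566×0.95159×0.91055 = 0.483679 + 0.533451 = 1.017130.
Q̄ = (S₀/π) × [bracket] = (589/π) × 1.017130 = 190.7 W/m².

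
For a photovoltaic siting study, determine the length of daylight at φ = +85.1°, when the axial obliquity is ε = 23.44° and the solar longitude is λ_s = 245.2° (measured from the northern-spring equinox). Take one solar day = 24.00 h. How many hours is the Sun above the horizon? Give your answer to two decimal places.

0.00 h

Solar declination: sin δ = sin ε · sin λ_s = sin 23.44° × sin 245.2° = -0.36110, so δ = -21.168°.
cos H₀ = −tan φ · tan δ = 4.5169 ≥ 1, so the Sun never rises (polar night) and H₀ = 0.
Daylight = 2H₀/(2π) × 24.00 h = (0.0000/π) × 24.00 = 0.00 h.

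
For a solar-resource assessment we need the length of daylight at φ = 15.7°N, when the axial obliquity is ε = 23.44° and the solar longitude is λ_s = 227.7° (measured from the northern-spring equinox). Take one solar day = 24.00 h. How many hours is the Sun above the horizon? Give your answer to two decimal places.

Solar declination: sin δ = sin ε · sin λ_s = sin 23.44° × sin 227.7° = -0.29422, so δ = -17.111°.
cos H₀ = −tan φ · tan δ = −tan(+15.7°) × tan(-17.111°) = 0.0865, so H₀ = 1.4842 rad = 85.04°.
Daylight = 2H₀/(2π) × 24.00 h = (1.4842/π) × 24.00 = 11.34 h.

11.34 h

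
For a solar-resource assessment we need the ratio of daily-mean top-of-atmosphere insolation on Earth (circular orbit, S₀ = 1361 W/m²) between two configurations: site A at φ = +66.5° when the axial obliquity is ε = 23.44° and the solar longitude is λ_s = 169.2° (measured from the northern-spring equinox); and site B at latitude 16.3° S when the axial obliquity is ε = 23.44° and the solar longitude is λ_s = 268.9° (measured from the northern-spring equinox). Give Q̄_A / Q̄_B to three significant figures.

— Configuration A (φ=+66.5°):
Solar declination: sin δ = sin ε · sin λ_s = sin 23.44° × sin 169.2° = 0.07454, so δ = +4.275°.
cos H₀ = −tan(+66.5°) tan(+4.275°) = -0.1719, H₀ = 1.7436 rad.
Bracket: H₀ sin φ sin δ + cos φ cos δ sin H₀ = 1.7436×0.91706×0.07454 + 0.39875×0.99722×0.98511 = 0.119188 + 0.391721 = 0.510909.
Q̄ = (S₀/π) × [bracket] = (1361/π) × 0.510909 = 221.34 W/m².
— Configuration B (φ=-16.3°):
Solar declination: sin δ = sin ε · sin λ_s = sin 23.44° × sin 268.9° = -0.39772, so δ = -23.435°.
cos H₀ = −tan(-16.3°) tan(-23.435°) = -0.1268, H₀ = 1.6979 rad.
Bracket: H₀ sin φ sin δ + cos φ cos δ sin H₀ = 1.6979×-0.28067×-0.39772 + 0.95981×0.91751×0.99193 = 0.189533 + 0.873529 = 1.063062.
Q̄ = (S₀/π) × [bracket] = (1361/π) × 1.063062 = 460.54 W/m².
Ratio Q̄_A / Q̄_B = 221.34 / 460.54 = 0.4806.

Q̄_A / Q̄_B ≈ 0.481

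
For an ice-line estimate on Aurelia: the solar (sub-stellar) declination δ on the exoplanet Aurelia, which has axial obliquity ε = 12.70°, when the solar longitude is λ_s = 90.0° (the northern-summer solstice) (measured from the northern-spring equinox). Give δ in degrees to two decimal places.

δ = +12.70°

sin δ = sin ε · sin λ_s = sin 12.70° × sin 90.0° = 0.219846.
δ = arcsin(0.219846) = +12.70°.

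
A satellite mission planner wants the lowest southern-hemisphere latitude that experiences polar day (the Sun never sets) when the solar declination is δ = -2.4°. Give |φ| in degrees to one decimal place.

|φ| = 87.6°

Polar day requires cos H₀ = −tan φ tan δ ≤ −1, i.e. tan φ tan δ ≥ 1.
The boundary is |tan φ| · |tan δ| = 1, so |φ| = 90° − |δ| = 90° − 2.4° = 87.6° in the southern hemisphere.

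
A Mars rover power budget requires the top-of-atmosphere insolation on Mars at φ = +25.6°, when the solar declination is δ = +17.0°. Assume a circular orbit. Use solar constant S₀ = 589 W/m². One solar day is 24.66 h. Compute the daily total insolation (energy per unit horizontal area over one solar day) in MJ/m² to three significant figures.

cos H₀ = −tan(+25.6°) tan(+17.000°) = -0.1465, H₀ = 1.7178 rad.
Bracket: H₀ sin φ sin δ + cos φ cos δ sin H₀ = 1.7178×0.43209×0.29237 + 0.90183×0.95630×0.98921 = 0.217010 + 0.853115 = 1.070125.
Q̄ = (S₀/π) × [bracket] = (589/π) × 1.070125 = 200.63 W/m².
Daily total = Q̄ × 24.66 h × 3600 s/h = 200.63 × 24.66 × 3600 / 10⁶ = 17.81 MJ/m².

17.8 MJ/m²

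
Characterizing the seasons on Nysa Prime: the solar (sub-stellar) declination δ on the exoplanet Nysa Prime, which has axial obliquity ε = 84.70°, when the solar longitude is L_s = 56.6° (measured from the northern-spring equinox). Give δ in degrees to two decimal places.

δ = +56.23°

sin δ = sin ε · sin L_s = sin 84.70° × sin 56.6° = 0.831279.
δ = arcsin(0.831279) = +56.23°.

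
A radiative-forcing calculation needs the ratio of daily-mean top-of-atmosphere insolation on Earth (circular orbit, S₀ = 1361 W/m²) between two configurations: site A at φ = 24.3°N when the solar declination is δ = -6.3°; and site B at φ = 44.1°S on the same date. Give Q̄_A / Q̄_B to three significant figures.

Q̄_A / Q̄_B ≈ 0.998

— Configuration A (φ=+24.3°):
cos H₀ = −tan(+24.3°) tan(-6.300°) = 0.0498, H₀ = 1.5209 rad.
Bracket: H₀ sin φ sin δ + cos φ cos δ sin H₀ = 1.5209×0.41151×-0.10973 + 0.91140×0.99396×0.99876 = -0.068676 + 0.904772 = 0.836096.
Q̄ = (S₀/π) × [bracket] = (1361/π) × 0.836096 = 362.21 W/m².
— Configuration B (φ=-44.1°):
cos H₀ = −tan(-44.1°) tan(-6.300°) = -0.1070, H₀ = 1.6780 rad.
Bracket: H₀ sin φ sin δ + cos φ cos δ sin H₀ = 1.6780×-0.69591×-0.10973 + 0.71813×0.99396×0.99426 = 0.128136 + 0.709695 = 0.837831.
Q̄ = (S₀/π) × [bracket] = (1361/π) × 0.837831 = 362.96 W/m².
Ratio Q̄_A / Q̄_B = 362.21 / 362.96 = 0.9979.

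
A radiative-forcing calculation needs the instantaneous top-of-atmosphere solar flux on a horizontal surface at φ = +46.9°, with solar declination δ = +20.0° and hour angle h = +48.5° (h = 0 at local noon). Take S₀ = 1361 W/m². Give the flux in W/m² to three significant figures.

cos θ_z = sin φ sin δ + cos φ cos δ cos h = 0.249730 + 0.425447 = 0.675177.
Flux = S₀ · cos θ_z = 1361 × 0.675177 = 918.9 W/m².

919 W/m²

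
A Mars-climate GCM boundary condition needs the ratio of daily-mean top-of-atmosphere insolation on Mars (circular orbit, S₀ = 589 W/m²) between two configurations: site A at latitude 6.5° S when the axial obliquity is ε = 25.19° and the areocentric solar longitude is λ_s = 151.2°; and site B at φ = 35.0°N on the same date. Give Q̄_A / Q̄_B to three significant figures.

— Configuration A (φ=-6.5°):
sin δ = sin 25.19° × sin 151.2° = 0.20504, so δ = +11.832°.
cos H₀ = −tan(-6.5°) tan(+11.832°) = 0.0239, H₀ = 1.5469 rad.
Bracket: H₀ sin φ sin δ + cos φ cos δ sin H₀ = 1.5469×-0.11320×0.20504 + 0.99357×0.97875×0.99972 = -0.035904 + 0.972184 = 0.936280.
Q̄ = (S₀/π) × [bracket] = (589/π) × 0.936280 = 175.54 W/m².
— Configuration B (φ=+35.0°):
cos H₀ = −tan(+35.0°) tan(+11.832°) = -0.1467, H₀ = 1.7180 rad.
Bracket: H₀ sin φ sin δ + cos φ cos δ sin H₀ = 1.7180×0.57358×0.20504 + 0.81915×0.97875×0.98918 = 0.202049 + 0.793068 = 0.995117.
Q̄ = (S₀/π) × [bracket] = (589/π) × 0.995117 = 186.57 W/m².
Ratio Q̄_A / Q̄_B = 175.54 / 186.57 = 0.9409.

Q̄_A / Q̄_B ≈ 0.941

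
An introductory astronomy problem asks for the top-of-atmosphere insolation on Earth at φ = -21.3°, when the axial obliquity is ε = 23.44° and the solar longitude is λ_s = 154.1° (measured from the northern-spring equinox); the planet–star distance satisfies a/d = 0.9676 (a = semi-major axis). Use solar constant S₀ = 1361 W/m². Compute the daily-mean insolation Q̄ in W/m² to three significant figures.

Q̄ ≈ 333 W/m²

Solar declination: sin δ = sin ε · sin λ_s = sin 23.44° × sin 154.1° = 0.17375, so δ = +10.006°.
cos H₀ = −tan(-21.3°) tan(+10.006°) = 0.0688, H₀ = 1.5020 rad.
Bracket: H₀ sin φ sin δ + cos φ cos δ sin H₀ = 1.5020×-0.36325×0.17375 + 0.93169×0.98479×0.99763 = -0.094798 + 0.915344 = 0.820546.
Inverse-square distance factor (a/d)² = 0.9676² = 0.936250.
Q̄ = (S₀/π) × 0.936250 × [bracket] = (1361/π) × 0.936250 × 0.820546 = 332.8 W/m².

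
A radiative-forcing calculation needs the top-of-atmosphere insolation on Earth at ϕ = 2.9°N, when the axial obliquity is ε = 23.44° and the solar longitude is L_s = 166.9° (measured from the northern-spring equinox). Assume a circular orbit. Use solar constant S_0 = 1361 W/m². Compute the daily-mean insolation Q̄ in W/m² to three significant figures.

Q̄ ≈ 434 W/m²

Solar declination: sin δ = sin ε · sin L_s = sin 23.44° × sin 166.9° = 0.09016, so δ = +5.173°.
cos h₀ = −tan(+2.9°) tan(+5.173°) = -0.0046, h₀ = 1.5754 rad.
Bracket: h₀ sin ϕ sin δ + cos ϕ cos δ sin h₀ = 1.5754×0.05059×0.09016 + 0.99872×0.99593×0.99999 = 0.007186 + 0.994645 = 1.001831.
Q̄ = (S_0/π) × [bracket] = (1361/π) × 1.001831 = 434.0 W/m².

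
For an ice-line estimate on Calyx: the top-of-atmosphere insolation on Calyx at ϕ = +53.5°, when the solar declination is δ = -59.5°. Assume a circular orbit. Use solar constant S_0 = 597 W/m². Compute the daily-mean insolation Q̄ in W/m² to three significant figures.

Q̄ ≈ 0.00 W/m²

cos h₀ = −tan(+53.5°) tan(-59.500°) = 2.2943 ≥ 1 ⇒ polar night, h₀ = 0 and Q̄ = 0.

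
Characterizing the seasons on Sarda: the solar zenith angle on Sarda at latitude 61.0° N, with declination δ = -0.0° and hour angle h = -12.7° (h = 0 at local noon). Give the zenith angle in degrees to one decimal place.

θ_z = 61.8°

cos θ_z = sin ϕ sin δ + cos ϕ cos δ cos h = -0.000000 + 0.472949 = 0.472949.
θ_z = arccos(0.472949) = 61.8°.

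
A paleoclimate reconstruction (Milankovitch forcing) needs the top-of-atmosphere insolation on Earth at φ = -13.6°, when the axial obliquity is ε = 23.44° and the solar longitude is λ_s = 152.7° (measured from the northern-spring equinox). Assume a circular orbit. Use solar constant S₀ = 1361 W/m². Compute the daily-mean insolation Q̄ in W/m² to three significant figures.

Q̄ ≈ 385 W/m²

Solar declination: sin δ = sin ε · sin λ_s = sin 23.44° × sin 152.7° = 0.18245, so δ = +10.512°.
cos H₀ = −tan(-13.6°) tan(+10.512°) = 0.0449, H₀ = 1.5259 rad.
Bracket: H₀ sin φ sin δ + cos φ cos δ sin H₀ = 1.5259×-0.23514×0.18245 + 0.97196×0.98322×0.99899 = -0.065463 + 0.954685 = 0.889222.
Q̄ = (S₀/π) × [bracket] = (1361/π) × 0.889222 = 385.2 W/m².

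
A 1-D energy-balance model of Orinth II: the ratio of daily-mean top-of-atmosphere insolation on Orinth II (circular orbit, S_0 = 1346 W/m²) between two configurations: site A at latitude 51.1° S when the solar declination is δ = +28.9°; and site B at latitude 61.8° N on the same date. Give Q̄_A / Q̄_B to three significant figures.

— Configuration A (ϕ=-51.1°):
cos h₀ = −tan(-51.1°) tan(+28.900°) = 0.6841, h₀ = 0.8174 rad.
Bracket: h₀ sin ϕ sin δ + cos ϕ cos δ sin h₀ = 0.8174×-0.77824×0.48328 + 0.62796×0.87546×0.72935 = -0.307431 + 0.400963 = 0.093532.
Q̄ = (S_0/π) × [bracket] = (1346/π) × 0.093532 = 40.073 W/m².
— Configuration B (ϕ=+61.8°):
cos h₀ = −tan(+61.8°) tan(+28.900°) = -1.0295 ≤ −1 ⇒ polar day, h₀ = π.
Bracket: h₀ sin ϕ sin δ + cos ϕ cos δ sin h₀ = 3.1416×0.88130×0.48328 + 0.47255×0.87546×0.00000 = 1.338054 + 0.000000 = 1.338054.
Q̄ = (S_0/π) × [bracket] = (1346/π) × 1.338054 = 573.28 W/m².
Ratio Q̄_A / Q̄_B = 40.073 / 573.28 = 0.06990.

Q̄_A / Q̄_B ≈ 0.0699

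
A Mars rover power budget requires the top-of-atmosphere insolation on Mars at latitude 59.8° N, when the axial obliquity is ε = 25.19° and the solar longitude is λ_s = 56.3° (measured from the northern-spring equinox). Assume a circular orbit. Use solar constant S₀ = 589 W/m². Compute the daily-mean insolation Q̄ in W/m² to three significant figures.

Solar declination: sin δ = sin ε · sin λ_s = sin 25.19° × sin 56.3° = 0.35410, so δ = +20.738°.
cos H₀ = −tan(+59.8°) tan(+20.738°) = -0.6506, H₀ = 2.2791 rad.
Bracket: H₀ sin φ sin δ + cos φ cos δ sin H₀ = 2.2791×0.86427×0.35410 + 0.50302×0.93521×0.75946 = 0.697491 + 0.357272 = 1.054763.
Q̄ = (S₀/π) × [bracket] = (589/π) × 1.054763 = 197.8 W/m².

Q̄ ≈ 198 W/m²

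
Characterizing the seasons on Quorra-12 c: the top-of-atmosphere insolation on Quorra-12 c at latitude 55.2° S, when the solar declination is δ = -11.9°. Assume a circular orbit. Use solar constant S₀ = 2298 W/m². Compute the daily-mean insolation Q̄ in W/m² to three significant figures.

Q̄ ≈ 622 W/m²

cos H₀ = −tan(-55.2°) tan(-11.900°) = -0.3032, H₀ = 1.8789 rad.
Bracket: H₀ sin φ sin δ + cos φ cos δ sin H₀ = 1.8789×-0.82115×-0.20620 + 0.57071×0.97851×0.95293 = 0.318137 + 0.532159 = 0.850296.
Q̄ = (S₀/π) × [bracket] = (2298/π) × 0.850296 = 622.0 W/m².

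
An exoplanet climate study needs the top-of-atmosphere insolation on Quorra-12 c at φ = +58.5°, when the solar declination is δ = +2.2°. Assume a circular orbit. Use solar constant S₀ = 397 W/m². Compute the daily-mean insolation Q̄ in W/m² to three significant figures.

cos H₀ = −tan(+58.5°) tan(+2.200°) = -0.0627, H₀ = 1.6335 rad.
Bracket: H₀ sin φ sin δ + cos φ cos δ sin H₀ = 1.6335×0.85264×0.03839 + 0.52250×0.99926×0.99803 = 0.053469 + 0.521085 = 0.574554.
Q̄ = (S₀/π) × [bracket] = (397/π) × 0.574554 = 72.61 W/m².

Q̄ ≈ 72.6 W/m²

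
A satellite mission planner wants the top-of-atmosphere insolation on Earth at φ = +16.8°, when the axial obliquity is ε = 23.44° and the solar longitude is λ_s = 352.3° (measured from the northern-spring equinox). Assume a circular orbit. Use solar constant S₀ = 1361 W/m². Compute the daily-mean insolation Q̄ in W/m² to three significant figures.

Q̄ ≈ 404 W/m²

Solar declination: sin δ = sin ε · sin λ_s = sin 23.44° × sin 352.3° = -0.05330, so δ = -3.055°.
cos H₀ = −tan(+16.8°) tan(-3.055°) = 0.0161, H₀ = 1.5547 rad.
Bracket: H₀ sin φ sin δ + cos φ cos δ sin H₀ = 1.5547×0.28903×-0.05330 + 0.95732×0.99858×0.99987 = -0.023951 + 0.955836 = 0.931885.
Q̄ = (S₀/π) × [bracket] = (1361/π) × 0.931885 = 403.7 W/m².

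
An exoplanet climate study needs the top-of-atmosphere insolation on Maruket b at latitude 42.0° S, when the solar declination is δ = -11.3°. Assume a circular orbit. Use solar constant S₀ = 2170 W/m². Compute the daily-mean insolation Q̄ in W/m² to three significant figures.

cos H₀ = −tan(-42.0°) tan(-11.300°) = -0.1799, H₀ = 1.7517 rad.
Bracket: H₀ sin φ sin δ + cos φ cos δ sin H₀ = 1.7517×-0.66913×-0.19595 + 0.74314×0.98061×0.98368 = 0.229676 + 0.716838 = 0.946514.
Q̄ = (S₀/π) × [bracket] = (2170/π) × 0.946514 = 653.8 W/m².

Q̄ ≈ 654 W/m²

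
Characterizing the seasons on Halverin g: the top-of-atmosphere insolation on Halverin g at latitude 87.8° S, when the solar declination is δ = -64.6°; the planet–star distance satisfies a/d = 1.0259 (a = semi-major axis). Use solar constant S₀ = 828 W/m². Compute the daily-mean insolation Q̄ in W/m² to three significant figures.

cos H₀ = −tan(-87.8°) tan(-64.600°) = -54.8206 ≤ −1 ⇒ polar day, H₀ = π.
Bracket: H₀ sin φ sin δ + cos φ cos δ sin H₀ = 3.1416×-0.99926×-0.90334 + 0.03839×0.42894×0.00000 = 2.835833 + 0.000000 = 2.835833.
Inverse-square distance factor (a/d)² = 1.0259² = 1.052471.
Q̄ = (S₀/π) × 1.052471 × [bracket] = (828/π) × 1.052471 × 2.835833 = 786.6 W/m².

Q̄ ≈ 787 W/m²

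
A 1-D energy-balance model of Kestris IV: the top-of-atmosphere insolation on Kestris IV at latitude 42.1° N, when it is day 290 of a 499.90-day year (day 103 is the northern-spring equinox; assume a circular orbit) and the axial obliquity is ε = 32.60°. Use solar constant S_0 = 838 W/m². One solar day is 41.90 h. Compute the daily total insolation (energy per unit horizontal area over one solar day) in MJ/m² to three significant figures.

45.8 MJ/m²

Solar longitude: L_s = 360° × (290 − 103)/499.90 = 134.667°.
sin δ = sin 32.60° × sin 134.667° = 0.38318, so δ = +22.531°.
cos h₀ = −tan(+42.1°) tan(+22.531°) = -0.3748, h₀ = 1.9550 rad.
Bracket: h₀ sin ϕ sin δ + cos ϕ cos δ sin h₀ = 1.9550×0.67043×0.38318 + 0.74198×0.92368×0.92709 = 0.502230 + 0.635383 = 1.137613.
Q̄ = (S_0/π) × [bracket] = (838/π) × 1.137613 = 303.45 W/m².
Daily total = Q̄ × 41.90 h × 3600 s/h = 303.45 × 41.90 × 3600 / 10⁶ = 45.77 MJ/m².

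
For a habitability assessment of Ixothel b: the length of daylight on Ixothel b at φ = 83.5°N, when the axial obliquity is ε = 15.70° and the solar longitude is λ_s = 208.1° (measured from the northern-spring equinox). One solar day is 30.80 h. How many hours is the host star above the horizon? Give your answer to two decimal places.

0.00 h

Solar declination: sin δ = sin ε · sin λ_s = sin 15.70° × sin 208.1° = -0.12746, so δ = -7.323°.
cos H₀ = −tan φ · tan δ = 1.1279 ≥ 1, so the host star never rises (polar night) and H₀ = 0.
Daylight = 2H₀/(2π) × 30.80 h = (0.0000/π) × 30.80 = 0.00 h.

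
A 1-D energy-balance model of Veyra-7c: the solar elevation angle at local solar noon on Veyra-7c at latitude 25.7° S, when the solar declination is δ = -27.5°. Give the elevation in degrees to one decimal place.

At local noon the hour angle is zero, so the zenith angle equals |φ − δ| = |-25.7° − (-27.500°)| = 1.800°.
Elevation = 90° − 1.800° = 88.2°.

88.2°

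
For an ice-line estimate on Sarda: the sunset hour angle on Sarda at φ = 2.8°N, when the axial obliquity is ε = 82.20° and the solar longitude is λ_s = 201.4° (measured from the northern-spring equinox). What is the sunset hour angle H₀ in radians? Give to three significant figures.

H₀ = 1.55 rad

Solar declination: sin δ = sin ε · sin λ_s = sin 82.20° × sin 201.4° = -0.36150, so δ = -21.192°.
cos H₀ = −tan φ · tan δ = −tan(+2.8°) × tan(-21.192°) = 0.0190, so H₀ = 1.5518 rad = 88.91°.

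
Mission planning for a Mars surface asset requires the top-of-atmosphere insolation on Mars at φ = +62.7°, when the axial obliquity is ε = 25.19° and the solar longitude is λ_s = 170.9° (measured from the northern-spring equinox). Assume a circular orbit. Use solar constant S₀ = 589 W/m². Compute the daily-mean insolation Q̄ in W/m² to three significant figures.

Solar declination: sin δ = sin ε · sin λ_s = sin 25.19° × sin 170.9° = 0.06732, so δ = +3.860°.
cos H₀ = −tan(+62.7°) tan(+3.860°) = -0.1307, H₀ = 1.7019 rad.
Bracket: H₀ sin φ sin δ + cos φ cos δ sin H₀ = 1.7019×0.88862×0.06732 + 0.45865×0.99773×0.99142 = 0.101811 + 0.453683 = 0.555494.
Q̄ = (S₀/π) × [bracket] = (589/π) × 0.555494 = 104.1 W/m².

Q̄ ≈ 104 W/m²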